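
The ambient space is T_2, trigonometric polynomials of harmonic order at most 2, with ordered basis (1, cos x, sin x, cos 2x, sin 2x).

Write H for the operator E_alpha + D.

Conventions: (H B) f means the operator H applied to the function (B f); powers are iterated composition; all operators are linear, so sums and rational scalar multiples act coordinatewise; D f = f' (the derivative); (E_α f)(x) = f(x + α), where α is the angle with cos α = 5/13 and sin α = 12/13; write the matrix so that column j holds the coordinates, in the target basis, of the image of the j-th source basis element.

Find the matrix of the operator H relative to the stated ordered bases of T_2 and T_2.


image of 1: 1
image of cos x: (5/13)cos x - (25/13)sin x
image of sin x: (25/13)cos x + (5/13)sin x
image of cos 2x: -(119/169)cos 2x - (458/169)sin 2x
image of sin 2x: (458/169)cos 2x - (119/169)sin 2x
each image's coordinates form column j of the matrix

the matrix is [[1, 0, 0, 0, 0]; [0, 5/13, 25/13, 0, 0]; [0, -25/13, 5/13, 0, 0]; [0, 0, 0, -119/169, 458/169]; [0, 0, 0, -458/169, -119/169]] (rows listed top to bottom)


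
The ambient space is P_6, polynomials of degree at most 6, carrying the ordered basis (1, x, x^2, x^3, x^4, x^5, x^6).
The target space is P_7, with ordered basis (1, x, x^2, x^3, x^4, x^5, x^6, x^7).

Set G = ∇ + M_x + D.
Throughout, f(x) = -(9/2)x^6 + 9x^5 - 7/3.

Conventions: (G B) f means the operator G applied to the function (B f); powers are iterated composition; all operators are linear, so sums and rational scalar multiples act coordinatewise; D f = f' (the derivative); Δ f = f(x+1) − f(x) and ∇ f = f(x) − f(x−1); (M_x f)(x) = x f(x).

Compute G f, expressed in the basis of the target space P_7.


∇ f = -27x^5 + (225/2)x^4 - 180x^3 + (315/2)x^2 - 72x + 27/2
M_x f = -(9/2)x^7 + 9x^6 - (7/3)x
D f = -27x^5 + 45x^4
(∇ + M_x + D) f = -(9/2)x^7 + 9x^6 - 54x^5 + (315/2)x^4 - 180x^3 + (315/2)x^2 - (223/3)x + 27/2

g(x) = -(9/2)x^7 + 9x^6 - 54x^5 + (315/2)x^4 - 180x^3 + (315/2)x^2 - (223/3)x + 27/2


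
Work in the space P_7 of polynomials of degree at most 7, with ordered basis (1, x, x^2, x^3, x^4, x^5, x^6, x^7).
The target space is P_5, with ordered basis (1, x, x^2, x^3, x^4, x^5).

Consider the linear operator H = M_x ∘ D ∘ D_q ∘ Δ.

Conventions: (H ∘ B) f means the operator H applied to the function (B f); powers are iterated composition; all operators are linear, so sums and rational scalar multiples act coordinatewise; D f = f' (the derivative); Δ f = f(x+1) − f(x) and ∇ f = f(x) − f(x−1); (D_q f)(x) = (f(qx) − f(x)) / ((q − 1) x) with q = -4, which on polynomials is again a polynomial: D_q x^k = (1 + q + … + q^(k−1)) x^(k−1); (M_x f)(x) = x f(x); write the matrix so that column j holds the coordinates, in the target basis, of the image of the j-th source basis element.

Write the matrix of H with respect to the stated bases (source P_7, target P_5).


the matrix is [[0, 0, 0, 0, 0, 0, 0, 0]; [0, 0, 0, -9, -18, -30, -45, -63]; [0, 0, 0, 0, 104, 260, 520, 910]; [0, 0, 0, 0, 0, -765, -2295, -5355]; [0, 0, 0, 0, 0, 0, 4920, 17220]; [0, 0, 0, 0, 0, 0, 0, -28665]] (rows listed top to bottom)

image of 1: 0
image of x: 0
image of x^2: 0
image of x^3: -9x
image of x^4: 104x^2 - 18x
image of x^5: -765x^3 + 260x^2 - 30x
image of x^6: 4920x^4 - 2295x^3 + 520x^2 - 45x
image of x^7: -28665x^5 + 17220x^4 - 5355x^3 + 910x^2 - 63x
each image's coordinates form column j of the matrix


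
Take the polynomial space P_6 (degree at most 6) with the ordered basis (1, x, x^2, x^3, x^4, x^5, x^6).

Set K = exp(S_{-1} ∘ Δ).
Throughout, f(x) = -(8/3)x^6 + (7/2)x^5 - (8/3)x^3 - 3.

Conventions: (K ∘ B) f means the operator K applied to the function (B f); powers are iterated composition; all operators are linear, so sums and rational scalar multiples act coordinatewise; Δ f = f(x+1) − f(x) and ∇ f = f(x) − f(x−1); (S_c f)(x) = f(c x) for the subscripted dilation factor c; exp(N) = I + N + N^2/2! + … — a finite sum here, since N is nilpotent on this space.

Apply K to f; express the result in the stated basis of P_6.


the image equals g(x) = -(8/3)x^6 + (39/2)x^5 + (35/2)x^4 - (218/3)x^3 + 32x^2 - (29/2)x - 11/2

order-1 term: 16x^5 - (45/2)x^4 + (55/3)x^3 - 13x^2 + (13/2)x - 11/6
order-2 term: 40x^4 - 35x^3 + 40x^2 - (19/2)x + 8/3
order-3 term: -(160/3)x^3 + 45x^2 - 45x + 71/6
order-4 term: -40x^2 + (35/2)x - 40/3
order-5 term: 16x - 9/2
order-6 term: 8/3
the series for exp(S_{-1} ∘ Δ) f terminates at order 6
exp(S_{-1} ∘ Δ) f = -(8/3)x^6 + (39/2)x^5 + (35/2)x^4 - (218/3)x^3 + 32x^2 - (29/2)x - 11/2


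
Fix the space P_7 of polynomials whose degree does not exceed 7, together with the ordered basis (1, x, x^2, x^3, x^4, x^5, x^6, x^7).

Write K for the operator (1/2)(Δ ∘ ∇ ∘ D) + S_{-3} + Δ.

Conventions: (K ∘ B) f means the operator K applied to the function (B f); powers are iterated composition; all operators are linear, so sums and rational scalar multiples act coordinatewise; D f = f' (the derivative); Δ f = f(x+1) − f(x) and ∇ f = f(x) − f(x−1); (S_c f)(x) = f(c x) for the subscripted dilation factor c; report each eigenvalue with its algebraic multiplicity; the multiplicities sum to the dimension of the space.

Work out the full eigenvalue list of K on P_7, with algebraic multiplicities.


image of 1: 1
image of x: -3x + 1
image of x^2: 9x^2 + 2x + 1
image of x^3: -27x^3 + 3x^2 + 3x + 4
image of x^4: 81x^4 + 4x^3 + 6x^2 + 16x + 1
image of x^5: -243x^5 + 5x^4 + 10x^3 + 40x^2 + 5x + 6
image of x^6: 729x^6 + 6x^5 + 15x^4 + 80x^3 + 15x^2 + 36x + 1
image of x^7: -2187x^7 + 7x^6 + 21x^5 + 140x^4 + 35x^3 + 126x^2 + 7x + 8
the matrix is upper triangular; its diagonal is (1, -3, 9, -27, 81, -243, 729, -2187)
for a triangular matrix the eigenvalues are the diagonal entries, with algebraic multiplicity their repetition count

λ = -2187 (multiplicity 1), λ = -243 (multiplicity 1), λ = -27 (multiplicity 1), λ = -3 (multiplicity 1), λ = 1 (multiplicity 1), λ = 9 (multiplicity 1), λ = 81 (multiplicity 1), λ = 729 (multiplicity 1)


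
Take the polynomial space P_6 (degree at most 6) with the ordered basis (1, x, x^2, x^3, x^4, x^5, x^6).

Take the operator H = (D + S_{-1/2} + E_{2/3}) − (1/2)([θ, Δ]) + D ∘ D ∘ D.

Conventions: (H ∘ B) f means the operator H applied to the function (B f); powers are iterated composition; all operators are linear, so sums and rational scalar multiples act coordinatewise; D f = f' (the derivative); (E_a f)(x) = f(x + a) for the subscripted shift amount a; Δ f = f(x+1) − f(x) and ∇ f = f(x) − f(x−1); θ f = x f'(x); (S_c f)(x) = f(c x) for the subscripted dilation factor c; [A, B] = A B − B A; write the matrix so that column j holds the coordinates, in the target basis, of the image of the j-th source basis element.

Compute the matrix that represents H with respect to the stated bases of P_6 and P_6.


the matrix is [[2, 13/6, 13/9, 421/54, 178/81, 1279/486, 2251/729]; [0, 1/2, 13/3, 13/3, 842/27, 890/81, 1279/81]; [0, 0, 5/4, 13/2, 26/3, 2105/27, 890/27]; [0, 0, 0, 7/8, 26/3, 130/9, 4210/27]; [0, 0, 0, 0, 17/16, 65/6, 65/3]; [0, 0, 0, 0, 0, 31/32, 13]; [0, 0, 0, 0, 0, 0, 65/64]] (rows listed top to bottom)

image of 1: 2
image of x: (1/2)x + 13/6
image of x^2: (5/4)x^2 + (13/3)x + 13/9
image of x^3: (7/8)x^3 + (13/2)x^2 + (13/3)x + 421/54
image of x^4: (17/16)x^4 + (26/3)x^3 + (26/3)x^2 + (842/27)x + 178/81
image of x^5: (31/32)x^5 + (65/6)x^4 + (130/9)x^3 + (2105/27)x^2 + (890/81)x + 1279/486
image of x^6: (65/64)x^6 + 13x^5 + (65/3)x^4 + (4210/27)x^3 + (890/27)x^2 + (1279/81)x + 2251/729
each image's coordinates form column j of the matrix


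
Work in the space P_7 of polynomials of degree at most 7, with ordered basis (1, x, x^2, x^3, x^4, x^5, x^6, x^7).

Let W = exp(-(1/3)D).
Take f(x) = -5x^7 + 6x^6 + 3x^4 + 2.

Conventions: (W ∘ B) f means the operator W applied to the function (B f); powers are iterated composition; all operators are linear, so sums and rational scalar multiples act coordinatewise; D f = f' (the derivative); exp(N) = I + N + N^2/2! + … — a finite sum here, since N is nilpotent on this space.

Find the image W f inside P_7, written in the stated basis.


g(x) = -5x^7 + (53/3)x^6 - (71/3)x^5 + (526/27)x^4 - (859/81)x^3 + (287/81)x^2 - (467/729)x + 4478/2187

order-1 term: (35/3)x^6 - 12x^5 - 4x^3
order-2 term: -(35/3)x^5 + 10x^4 + 2x^2
order-3 term: (175/27)x^4 - (40/9)x^3 - (4/9)x
order-4 term: -(175/81)x^3 + (10/9)x^2 + 1/27
order-5 term: (35/81)x^2 - (4/27)x
order-6 term: -(35/729)x + 2/243
order-7 term: 5/2187
the series for exp(-(1/3)D) f terminates at order 7
exp(-(1/3)D) f = -5x^7 + (53/3)x^6 - (71/3)x^5 + (526/27)x^4 - (859/81)x^3 + (287/81)x^2 - (467/729)x + 4478/2187


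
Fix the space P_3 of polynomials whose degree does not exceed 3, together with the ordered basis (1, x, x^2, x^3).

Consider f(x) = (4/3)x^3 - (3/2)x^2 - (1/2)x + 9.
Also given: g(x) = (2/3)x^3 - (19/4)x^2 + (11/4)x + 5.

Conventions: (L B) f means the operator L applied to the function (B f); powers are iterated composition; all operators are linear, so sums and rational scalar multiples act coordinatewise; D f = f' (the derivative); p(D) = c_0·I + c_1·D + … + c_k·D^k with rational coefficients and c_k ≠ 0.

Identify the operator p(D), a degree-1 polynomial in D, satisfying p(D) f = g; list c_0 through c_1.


c_0 = 1/2, c_1 = -1

D^0 f = (4/3)x^3 - (3/2)x^2 - (1/2)x + 9
D^1 f = 4x^2 - 3x - 1/2
matching coefficients of g against c_0 f + c_1 Df + … from the top degree down determines the c_i
solution: c_0 = 1/2, c_1 = -1


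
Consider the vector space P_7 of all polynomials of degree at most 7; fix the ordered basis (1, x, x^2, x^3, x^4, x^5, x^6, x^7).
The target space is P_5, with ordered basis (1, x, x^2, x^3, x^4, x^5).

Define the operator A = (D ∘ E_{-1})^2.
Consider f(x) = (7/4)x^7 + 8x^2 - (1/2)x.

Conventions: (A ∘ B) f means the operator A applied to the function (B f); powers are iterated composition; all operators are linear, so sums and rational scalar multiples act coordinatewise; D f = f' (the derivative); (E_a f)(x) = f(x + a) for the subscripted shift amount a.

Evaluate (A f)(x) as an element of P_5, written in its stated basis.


E_{-1} f = (7/4)x^7 - (49/4)x^6 + (147/4)x^5 - (245/4)x^4 + (245/4)x^3 - (115/4)x^2 - (17/4)x + 27/4
D E_{-1} f = (49/4)x^6 - (147/2)x^5 + (735/4)x^4 - 245x^3 + (735/4)x^2 - (115/2)x - 17/4
E_{-1} (D ∘ E_{-1}) f = (49/4)x^6 - 147x^5 + 735x^4 - 1960x^3 + 2940x^2 - 2336x + 1503/2
D E_{-1} (D ∘ E_{-1}) f = (147/2)x^5 - 735x^4 + 2940x^3 - 5880x^2 + 5880x - 2336

the image equals g(x) = (147/2)x^5 - 735x^4 + 2940x^3 - 5880x^2 + 5880x - 2336


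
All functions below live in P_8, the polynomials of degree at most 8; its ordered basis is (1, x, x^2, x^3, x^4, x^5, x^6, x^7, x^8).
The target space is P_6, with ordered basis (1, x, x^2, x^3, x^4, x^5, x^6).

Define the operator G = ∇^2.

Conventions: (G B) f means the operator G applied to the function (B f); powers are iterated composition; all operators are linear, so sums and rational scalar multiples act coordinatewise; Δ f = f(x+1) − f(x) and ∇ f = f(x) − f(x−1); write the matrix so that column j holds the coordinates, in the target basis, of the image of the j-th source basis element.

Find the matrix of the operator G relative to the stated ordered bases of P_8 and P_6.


the matrix is [[0, 0, 2, -6, 14, -30, 62, -126, 254]; [0, 0, 0, 6, -24, 70, -180, 434, -1008]; [0, 0, 0, 0, 12, -60, 210, -630, 1736]; [0, 0, 0, 0, 0, 20, -120, 490, -1680]; [0, 0, 0, 0, 0, 0, 30, -210, 980]; [0, 0, 0, 0, 0, 0, 0, 42, -336]; [0, 0, 0, 0, 0, 0, 0, 0, 56]] (rows listed top to bottom)

image of 1: 0
image of x: 0
image of x^2: 2
image of x^3: 6x - 6
image of x^4: 12x^2 - 24x + 14
image of x^5: 20x^3 - 60x^2 + 70x - 30
image of x^6: 30x^4 - 120x^3 + 210x^2 - 180x + 62
image of x^7: 42x^5 - 210x^4 + 490x^3 - 630x^2 + 434x - 126
image of x^8: 56x^6 - 336x^5 + 980x^4 - 1680x^3 + 1736x^2 - 1008x + 254
each image's coordinates form column j of the matrix


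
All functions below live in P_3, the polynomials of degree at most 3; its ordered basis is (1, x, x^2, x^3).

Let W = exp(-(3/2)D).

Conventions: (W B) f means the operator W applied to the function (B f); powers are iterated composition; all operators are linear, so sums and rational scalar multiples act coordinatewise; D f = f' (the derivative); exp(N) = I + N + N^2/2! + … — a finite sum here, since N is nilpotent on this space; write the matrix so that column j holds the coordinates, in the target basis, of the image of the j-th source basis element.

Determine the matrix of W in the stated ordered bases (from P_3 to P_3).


image of 1: 1
image of x: x - 3/2
image of x^2: x^2 - 3x + 9/4
image of x^3: x^3 - (9/2)x^2 + (27/4)x - 27/8
each image's coordinates form column j of the matrix

the matrix is [[1, -3/2, 9/4, -27/8]; [0, 1, -3, 27/4]; [0, 0, 1, -9/2]; [0, 0, 0, 1]] (rows listed top to bottom)


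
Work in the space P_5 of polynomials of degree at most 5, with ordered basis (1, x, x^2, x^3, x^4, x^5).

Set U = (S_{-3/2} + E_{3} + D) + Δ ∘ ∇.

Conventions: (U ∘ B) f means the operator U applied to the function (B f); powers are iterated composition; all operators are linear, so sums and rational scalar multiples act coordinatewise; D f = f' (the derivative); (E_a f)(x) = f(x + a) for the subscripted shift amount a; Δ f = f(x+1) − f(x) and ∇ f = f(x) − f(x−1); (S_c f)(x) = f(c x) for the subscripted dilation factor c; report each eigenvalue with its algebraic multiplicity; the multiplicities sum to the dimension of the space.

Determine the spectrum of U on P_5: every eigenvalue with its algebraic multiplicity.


λ = -211/32 (multiplicity 1), λ = -19/8 (multiplicity 1), λ = -1/2 (multiplicity 1), λ = 2 (multiplicity 1), λ = 13/4 (multiplicity 1), λ = 97/16 (multiplicity 1)

image of 1: 2
image of x: -(1/2)x + 4
image of x^2: (13/4)x^2 + 8x + 11
image of x^3: -(19/8)x^3 + 12x^2 + 33x + 27
image of x^4: (97/16)x^4 + 16x^3 + 66x^2 + 108x + 83
image of x^5: -(211/32)x^5 + 20x^4 + 110x^3 + 270x^2 + 415x + 243
the matrix is upper triangular; its diagonal is (2, -1/2, 13/4, -19/8, 97/16, -211/32)
for a triangular matrix the eigenvalues are the diagonal entries, with algebraic multiplicity their repetition count


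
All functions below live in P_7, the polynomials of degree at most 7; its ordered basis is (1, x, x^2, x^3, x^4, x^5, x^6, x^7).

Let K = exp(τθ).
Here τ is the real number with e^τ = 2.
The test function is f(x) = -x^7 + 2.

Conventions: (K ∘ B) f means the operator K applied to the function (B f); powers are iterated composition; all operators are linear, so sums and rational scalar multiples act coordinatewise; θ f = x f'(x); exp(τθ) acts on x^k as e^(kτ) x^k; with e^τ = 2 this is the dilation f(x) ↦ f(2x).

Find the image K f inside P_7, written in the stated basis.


the result is g(x) = -128x^7 + 2

exp(τθ) x^k = e^(kτ) x^k; with e^τ = 2 this sends x^k to 2^k x^k
x^7 ↦ 128 x^7
applying this coordinatewise to f: exp(τθ) f = -128x^7 + 2


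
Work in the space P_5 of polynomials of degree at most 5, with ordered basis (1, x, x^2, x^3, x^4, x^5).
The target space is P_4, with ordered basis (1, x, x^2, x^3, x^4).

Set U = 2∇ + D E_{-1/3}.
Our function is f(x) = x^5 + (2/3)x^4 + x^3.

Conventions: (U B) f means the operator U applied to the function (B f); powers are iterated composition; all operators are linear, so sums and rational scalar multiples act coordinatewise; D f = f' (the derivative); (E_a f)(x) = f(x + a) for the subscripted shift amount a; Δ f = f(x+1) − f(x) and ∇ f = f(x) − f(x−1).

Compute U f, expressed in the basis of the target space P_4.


the image equals g(x) = 15x^4 - (56/3)x^3 + (65/3)x^2 - (338/27)x + 80/27

∇ f = 5x^4 - (22/3)x^3 + 9x^2 - (16/3)x + 4/3
(2∇) f = 10x^4 - (44/3)x^3 + 18x^2 - (32/3)x + 8/3
E_{-1/3} f = x^5 - x^4 + (11/9)x^3 - (25/27)x^2 + (8/27)x - 8/243
D E_{-1/3} f = 5x^4 - 4x^3 + (11/3)x^2 - (50/27)x + 8/27
(2∇ + D E_{-1/3}) f = 15x^4 - (56/3)x^3 + (65/3)x^2 - (338/27)x + 80/27


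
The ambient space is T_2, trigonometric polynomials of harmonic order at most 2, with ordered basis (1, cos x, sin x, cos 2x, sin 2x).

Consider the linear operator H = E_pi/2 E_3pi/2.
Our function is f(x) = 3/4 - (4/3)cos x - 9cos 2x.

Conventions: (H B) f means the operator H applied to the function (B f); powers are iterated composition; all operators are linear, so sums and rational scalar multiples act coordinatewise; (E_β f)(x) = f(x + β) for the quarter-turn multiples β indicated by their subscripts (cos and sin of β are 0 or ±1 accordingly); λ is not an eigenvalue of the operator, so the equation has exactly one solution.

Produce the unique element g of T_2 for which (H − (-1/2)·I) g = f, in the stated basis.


g(x) = 1/2 - (8/9)cos x - 6cos 2x

write g with unknown coordinates in the stated basis and equate coefficients in (H − (-1/2)·I) g = f
solving from the highest basis element down gives g = 1/2 - (8/9)cos x - 6cos 2x
check: H g = 1/2 - (8/9)cos x - 6cos 2x
so H g − (-1/2)·g = 3/4 - (4/3)cos x - 9cos 2x = f ✓


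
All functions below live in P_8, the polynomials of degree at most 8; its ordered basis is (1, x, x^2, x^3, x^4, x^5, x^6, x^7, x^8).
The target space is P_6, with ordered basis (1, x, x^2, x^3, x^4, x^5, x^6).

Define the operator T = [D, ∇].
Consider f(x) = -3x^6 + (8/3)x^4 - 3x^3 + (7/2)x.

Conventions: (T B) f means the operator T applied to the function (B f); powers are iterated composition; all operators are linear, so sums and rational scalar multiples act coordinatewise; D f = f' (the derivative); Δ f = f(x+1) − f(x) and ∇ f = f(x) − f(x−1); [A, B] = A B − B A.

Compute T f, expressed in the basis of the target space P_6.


g(x) = 0

∇ f = -18x^5 + 45x^4 - (148/3)x^3 + 20x^2 + (5/3)x + 5/6
D ∇ f = -90x^4 + 180x^3 - 148x^2 + 40x + 5/3
D f = -18x^5 + (32/3)x^3 - 9x^2 + 7/2
∇ D f = -90x^4 + 180x^3 - 148x^2 + 40x + 5/3
[D, ∇] f = 0


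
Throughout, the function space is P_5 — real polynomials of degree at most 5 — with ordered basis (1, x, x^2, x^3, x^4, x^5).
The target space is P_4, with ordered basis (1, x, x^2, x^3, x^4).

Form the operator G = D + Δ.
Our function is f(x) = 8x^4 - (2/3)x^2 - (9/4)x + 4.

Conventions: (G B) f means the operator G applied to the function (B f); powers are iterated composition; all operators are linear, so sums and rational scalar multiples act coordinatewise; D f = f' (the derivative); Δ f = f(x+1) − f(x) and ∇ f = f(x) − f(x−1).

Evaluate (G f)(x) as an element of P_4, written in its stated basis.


D f = 32x^3 - (4/3)x - 9/4
Δ f = 32x^3 + 48x^2 + (92/3)x + 61/12
(D + Δ) f = 64x^3 + 48x^2 + (88/3)x + 17/6

g(x) = 64x^3 + 48x^2 + (88/3)x + 17/6


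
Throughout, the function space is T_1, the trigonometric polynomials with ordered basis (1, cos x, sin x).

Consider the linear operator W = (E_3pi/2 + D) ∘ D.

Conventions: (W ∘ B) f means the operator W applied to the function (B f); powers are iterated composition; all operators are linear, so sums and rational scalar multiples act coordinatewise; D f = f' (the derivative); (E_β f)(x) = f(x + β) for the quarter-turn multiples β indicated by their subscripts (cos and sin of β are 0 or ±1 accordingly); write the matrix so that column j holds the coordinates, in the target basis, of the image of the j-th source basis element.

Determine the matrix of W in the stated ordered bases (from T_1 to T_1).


the matrix is [[0, 0, 0]; [0, 0, 0]; [0, 0, 0]] (rows listed top to bottom)

image of 1: 0
image of cos x: 0
image of sin x: 0
each image's coordinates form column j of the matrix


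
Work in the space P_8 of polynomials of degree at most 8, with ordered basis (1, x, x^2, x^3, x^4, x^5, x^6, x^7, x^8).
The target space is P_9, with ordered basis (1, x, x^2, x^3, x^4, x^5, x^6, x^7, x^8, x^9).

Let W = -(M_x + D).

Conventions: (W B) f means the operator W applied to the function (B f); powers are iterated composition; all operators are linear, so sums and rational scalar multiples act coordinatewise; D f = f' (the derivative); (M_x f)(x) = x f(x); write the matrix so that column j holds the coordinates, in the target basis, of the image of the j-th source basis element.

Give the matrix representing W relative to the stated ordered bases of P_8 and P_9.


the matrix is [[0, -1, 0, 0, 0, 0, 0, 0, 0]; [-1, 0, -2, 0, 0, 0, 0, 0, 0]; [0, -1, 0, -3, 0, 0, 0, 0, 0]; [0, 0, -1, 0, -4, 0, 0, 0, 0]; [0, 0, 0, -1, 0, -5, 0, 0, 0]; [0, 0, 0, 0, -1, 0, -6, 0, 0]; [0, 0, 0, 0, 0, -1, 0, -7, 0]; [0, 0, 0, 0, 0, 0, -1, 0, -8]; [0, 0, 0, 0, 0, 0, 0, -1, 0]; [0, 0, 0, 0, 0, 0, 0, 0, -1]] (rows listed top to bottom)

image of 1: -x
image of x: -x^2 - 1
image of x^2: -x^3 - 2x
image of x^3: -x^4 - 3x^2
image of x^4: -x^5 - 4x^3
image of x^5: -x^6 - 5x^4
image of x^6: -x^7 - 6x^5
image of x^7: -x^8 - 7x^6
image of x^8: -x^9 - 8x^7
each image's coordinates form column j of the matrix


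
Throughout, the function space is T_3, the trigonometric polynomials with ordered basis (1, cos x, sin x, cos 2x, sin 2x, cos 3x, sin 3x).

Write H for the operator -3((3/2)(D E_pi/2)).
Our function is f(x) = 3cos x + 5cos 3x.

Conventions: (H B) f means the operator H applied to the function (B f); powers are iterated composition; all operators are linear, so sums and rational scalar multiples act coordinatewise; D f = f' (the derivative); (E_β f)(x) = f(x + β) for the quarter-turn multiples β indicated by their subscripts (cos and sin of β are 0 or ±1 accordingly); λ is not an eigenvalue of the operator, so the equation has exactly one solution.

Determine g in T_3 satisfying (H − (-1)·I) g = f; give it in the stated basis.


write g with unknown coordinates in the stated basis and equate coefficients in (H − (-1)·I) g = f
solving from the highest basis element down gives g = (6/11)cos x - (2/5)cos 3x
check: H g = (27/11)cos x + (27/5)cos 3x
so H g − (-1)·g = 3cos x + 5cos 3x = f ✓

g(x) = (6/11)cos x - (2/5)cos 3x


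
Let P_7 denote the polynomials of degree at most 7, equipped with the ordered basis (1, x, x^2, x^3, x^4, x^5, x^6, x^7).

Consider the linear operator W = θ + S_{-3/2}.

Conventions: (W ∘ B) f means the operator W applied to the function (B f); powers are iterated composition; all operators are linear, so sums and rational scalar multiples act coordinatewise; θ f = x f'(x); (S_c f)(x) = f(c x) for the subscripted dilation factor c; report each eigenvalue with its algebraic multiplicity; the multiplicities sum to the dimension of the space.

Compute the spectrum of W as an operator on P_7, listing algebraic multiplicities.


image of 1: 1
image of x: -(1/2)x
image of x^2: (17/4)x^2
image of x^3: -(3/8)x^3
image of x^4: (145/16)x^4
image of x^5: -(83/32)x^5
image of x^6: (1113/64)x^6
image of x^7: -(1291/128)x^7
the matrix is upper triangular; its diagonal is (1, -1/2, 17/4, -3/8, 145/16, -83/32, 1113/64, -1291/128)
for a triangular matrix the eigenvalues are the diagonal entries, with algebraic multiplicity their repetition count

λ = -1291/128 (multiplicity 1), λ = -83/32 (multiplicity 1), λ = -1/2 (multiplicity 1), λ = -3/8 (multiplicity 1), λ = 1 (multiplicity 1), λ = 17/4 (multiplicity 1), λ = 145/16 (multiplicity 1), λ = 1113/64 (multiplicity 1)


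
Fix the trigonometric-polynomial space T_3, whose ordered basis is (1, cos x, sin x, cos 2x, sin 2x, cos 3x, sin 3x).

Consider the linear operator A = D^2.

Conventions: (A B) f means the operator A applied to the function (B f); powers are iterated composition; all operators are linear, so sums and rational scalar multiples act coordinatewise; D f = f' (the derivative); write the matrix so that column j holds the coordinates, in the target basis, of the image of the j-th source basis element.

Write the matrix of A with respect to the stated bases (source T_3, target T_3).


the matrix is [[0, 0, 0, 0, 0, 0, 0]; [0, -1, 0, 0, 0, 0, 0]; [0, 0, -1, 0, 0, 0, 0]; [0, 0, 0, -4, 0, 0, 0]; [0, 0, 0, 0, -4, 0, 0]; [0, 0, 0, 0, 0, -9, 0]; [0, 0, 0, 0, 0, 0, -9]] (rows listed top to bottom)

image of 1: 0
image of cos x: -cos x
image of sin x: -sin x
image of cos 2x: -4cos 2x
image of sin 2x: -4sin 2x
image of cos 3x: -9cos 3x
image of sin 3x: -9sin 3x
each image's coordinates form column j of the matrix


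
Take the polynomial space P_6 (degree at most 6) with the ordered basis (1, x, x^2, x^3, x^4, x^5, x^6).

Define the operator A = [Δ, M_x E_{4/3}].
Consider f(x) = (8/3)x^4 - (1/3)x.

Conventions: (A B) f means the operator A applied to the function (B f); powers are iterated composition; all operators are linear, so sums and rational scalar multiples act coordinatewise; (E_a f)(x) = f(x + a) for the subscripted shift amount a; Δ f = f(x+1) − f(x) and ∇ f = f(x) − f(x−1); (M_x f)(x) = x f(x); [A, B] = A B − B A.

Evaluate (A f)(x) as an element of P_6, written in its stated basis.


E_{4/3} f = (8/3)x^4 + (128/9)x^3 + (256/9)x^2 + (2021/81)x + 1940/243
M_x E_{4/3} f = (8/3)x^5 + (128/9)x^4 + (256/9)x^3 + (2021/81)x^2 + (1940/243)x
Δ (M_x E_{4/3}) f = (40/3)x^4 + (752/9)x^3 + (592/3)x^2 + (16642/81)x + 19019/243
Δ f = (32/3)x^3 + 16x^2 + (32/3)x + 7/3
E_{4/3} Δ f = (32/3)x^3 + (176/3)x^2 + (992/9)x + 5693/81
M_x E_{4/3} Δ f = (32/3)x^4 + (176/3)x^3 + (992/9)x^2 + (5693/81)x
[Δ, M_x E_{4/3}] f = (8/3)x^4 + (224/9)x^3 + (784/9)x^2 + (10949/81)x + 19019/243

the result is g(x) = (8/3)x^4 + (224/9)x^3 + (784/9)x^2 + (10949/81)x + 19019/243


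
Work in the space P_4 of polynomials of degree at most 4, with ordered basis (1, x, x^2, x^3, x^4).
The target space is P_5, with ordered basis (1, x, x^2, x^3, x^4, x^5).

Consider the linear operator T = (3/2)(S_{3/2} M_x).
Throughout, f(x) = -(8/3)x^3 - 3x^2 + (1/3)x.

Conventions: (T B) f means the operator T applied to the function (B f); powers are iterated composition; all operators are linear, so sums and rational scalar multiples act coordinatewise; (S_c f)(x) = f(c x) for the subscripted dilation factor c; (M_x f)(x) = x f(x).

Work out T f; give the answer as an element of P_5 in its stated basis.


M_x f = -(8/3)x^4 - 3x^3 + (1/3)x^2
S_{3/2} M_x f = -(27/2)x^4 - (81/8)x^3 + (3/4)x^2
((3/2)(S_{3/2} M_x)) f = -(81/4)x^4 - (243/16)x^3 + (9/8)x^2

g(x) = -(81/4)x^4 - (243/16)x^3 + (9/8)x^2


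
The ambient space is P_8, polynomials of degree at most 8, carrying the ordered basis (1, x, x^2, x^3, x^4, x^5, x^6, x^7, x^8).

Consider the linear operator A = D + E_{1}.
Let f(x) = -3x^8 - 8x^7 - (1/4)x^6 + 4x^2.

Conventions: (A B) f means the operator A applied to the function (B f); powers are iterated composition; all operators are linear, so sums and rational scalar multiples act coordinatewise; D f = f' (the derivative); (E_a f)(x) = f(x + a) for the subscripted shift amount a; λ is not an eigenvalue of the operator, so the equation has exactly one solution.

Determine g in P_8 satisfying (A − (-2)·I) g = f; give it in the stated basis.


g(x) = -x^8 + (8/3)x^7 - (115/36)x^6 + (115/9)x^5 - (3715/108)x^4 + (4697/81)x^3 - (26503/324)x^2 + (38141/486)x - 106919/2916

write g with unknown coordinates in the stated basis and equate coefficients in (A − (-2)·I) g = f
solving from the highest basis element down gives g = -x^8 + (8/3)x^7 - (115/36)x^6 + (115/9)x^5 - (3715/108)x^4 + (4697/81)x^3 - (26503/324)x^2 + (38141/486)x - 106919/2916
check: A g = -x^8 - (40/3)x^7 + (221/36)x^6 - (230/9)x^5 + (3715/54)x^4 - (9394/81)x^3 + (27151/162)x^2 - (38141/243)x + 106919/1458
so A g − (-2)·g = -3x^8 - 8x^7 - (1/4)x^6 + 4x^2 = f ✓


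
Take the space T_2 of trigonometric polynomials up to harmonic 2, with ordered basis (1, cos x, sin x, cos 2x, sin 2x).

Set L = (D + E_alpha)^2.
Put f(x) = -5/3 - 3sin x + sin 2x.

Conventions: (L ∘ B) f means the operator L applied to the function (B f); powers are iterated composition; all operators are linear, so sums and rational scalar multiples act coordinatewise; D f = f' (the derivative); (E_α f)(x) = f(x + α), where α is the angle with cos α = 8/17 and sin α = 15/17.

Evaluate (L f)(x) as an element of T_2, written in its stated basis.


D f = -3cos x + 2cos 2x
E_alpha f = -5/3 - (45/17)cos x - (24/17)sin x + (240/289)cos 2x - (161/289)sin 2x
(D + E_alpha) f = -5/3 - (96/17)cos x - (24/17)sin x + (818/289)cos 2x - (161/289)sin 2x
D (D + E_alpha) f = -(24/17)cos x + (96/17)sin x - (322/289)cos 2x - (1636/289)sin 2x
E_alpha (D + E_alpha) f = -5/3 - (1128/289)cos x + (1248/289)sin x - (170338/83521)cos 2x - (170399/83521)sin 2x
(D + E_alpha) (D + E_alpha) f = -5/3 - (1536/289)cos x + (2880/289)sin x - (263396/83521)cos 2x - (643203/83521)sin 2x

g(x) = -5/3 - (1536/289)cos x + (2880/289)sin x - (263396/83521)cos 2x - (643203/83521)sin 2x


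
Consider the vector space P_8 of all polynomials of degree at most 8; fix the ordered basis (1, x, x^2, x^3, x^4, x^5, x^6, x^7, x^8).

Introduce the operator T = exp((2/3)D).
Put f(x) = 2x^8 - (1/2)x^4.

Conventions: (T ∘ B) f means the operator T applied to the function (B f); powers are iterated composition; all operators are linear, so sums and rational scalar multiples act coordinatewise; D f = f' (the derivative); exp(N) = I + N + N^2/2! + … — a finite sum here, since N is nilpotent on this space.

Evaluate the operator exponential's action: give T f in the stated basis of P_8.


the image equals g(x) = 2x^8 + (32/3)x^7 + (224/9)x^6 + (896/27)x^5 + (4399/162)x^4 + (3260/243)x^3 + (2612/729)x^2 + (752/2187)x - 136/6561

order-1 term: (32/3)x^7 - (4/3)x^3
order-2 term: (224/9)x^6 - (4/3)x^2
order-3 term: (896/27)x^5 - (16/27)x
order-4 term: (2240/81)x^4 - 8/81
order-5 term: (3584/243)x^3
order-6 term: (3584/729)x^2
order-7 term: (2048/2187)x
order-8 term: 512/6561
the series for exp((2/3)D) f terminates at order 8
exp((2/3)D) f = 2x^8 + (32/3)x^7 + (224/9)x^6 + (896/27)x^5 + (4399/162)x^4 + (3260/243)x^3 + (2612/729)x^2 + (752/2187)x - 136/6561


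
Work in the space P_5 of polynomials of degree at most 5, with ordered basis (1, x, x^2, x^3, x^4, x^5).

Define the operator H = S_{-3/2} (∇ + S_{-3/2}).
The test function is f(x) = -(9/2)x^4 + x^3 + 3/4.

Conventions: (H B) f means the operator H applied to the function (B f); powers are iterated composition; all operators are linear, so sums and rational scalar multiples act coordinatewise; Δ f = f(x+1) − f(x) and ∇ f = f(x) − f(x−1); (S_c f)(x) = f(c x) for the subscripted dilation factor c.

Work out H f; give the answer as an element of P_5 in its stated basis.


the result is g(x) = -(59049/512)x^4 + (4617/64)x^3 + (135/2)x^2 + (63/2)x + 25/4

∇ f = -18x^3 + 30x^2 - 21x + 11/2
S_{-3/2} f = -(729/32)x^4 - (27/8)x^3 + 3/4
(∇ + S_{-3/2}) f = -(729/32)x^4 - (171/8)x^3 + 30x^2 - 21x + 25/4
S_{-3/2} (∇ + S_{-3/2}) f = -(59049/512)x^4 + (4617/64)x^3 + (135/2)x^2 + (63/2)x + 25/4


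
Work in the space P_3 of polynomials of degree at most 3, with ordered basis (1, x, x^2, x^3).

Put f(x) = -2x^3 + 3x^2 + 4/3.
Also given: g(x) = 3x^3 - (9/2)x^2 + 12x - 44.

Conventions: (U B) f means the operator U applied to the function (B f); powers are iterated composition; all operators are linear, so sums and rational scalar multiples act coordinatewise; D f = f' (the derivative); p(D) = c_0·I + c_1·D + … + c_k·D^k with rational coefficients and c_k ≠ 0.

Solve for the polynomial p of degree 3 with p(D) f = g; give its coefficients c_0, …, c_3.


c_0 = -3/2, c_1 = 0, c_2 = -1, c_3 = 3

D^0 f = -2x^3 + 3x^2 + 4/3
D^1 f = -6x^2 + 6x
D^2 f = -12x + 6
D^3 f = -12
matching coefficients of g against c_0 f + c_1 Df + … from the top degree down determines the c_i
solution: c_0 = -3/2, c_1 = 0, c_2 = -1, c_3 = 3


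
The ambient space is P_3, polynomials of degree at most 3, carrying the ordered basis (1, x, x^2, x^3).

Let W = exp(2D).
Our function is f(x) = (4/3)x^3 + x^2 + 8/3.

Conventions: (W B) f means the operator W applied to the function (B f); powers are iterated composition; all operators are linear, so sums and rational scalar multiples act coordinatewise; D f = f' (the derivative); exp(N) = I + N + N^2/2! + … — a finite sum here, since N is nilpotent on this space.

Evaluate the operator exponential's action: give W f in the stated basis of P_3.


g(x) = (4/3)x^3 + 9x^2 + 20x + 52/3

order-1 term: 8x^2 + 4x
order-2 term: 16x + 4
order-3 term: 32/3
the series for exp(2D) f terminates at order 3
exp(2D) f = (4/3)x^3 + 9x^2 + 20x + 52/3


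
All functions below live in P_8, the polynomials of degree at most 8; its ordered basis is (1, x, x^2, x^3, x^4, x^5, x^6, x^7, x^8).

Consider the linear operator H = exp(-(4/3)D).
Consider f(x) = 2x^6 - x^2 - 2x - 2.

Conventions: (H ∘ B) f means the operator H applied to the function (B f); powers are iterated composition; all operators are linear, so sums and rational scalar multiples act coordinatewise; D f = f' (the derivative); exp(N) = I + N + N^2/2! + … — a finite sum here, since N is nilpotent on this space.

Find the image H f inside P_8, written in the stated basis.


g(x) = 2x^6 - 16x^5 + (160/3)x^4 - (2560/27)x^3 + (2533/27)x^2 - (4042/81)x + 7382/729

order-1 term: -16x^5 + (8/3)x + 8/3
order-2 term: (160/3)x^4 - 16/9
order-3 term: -(2560/27)x^3
order-4 term: (2560/27)x^2
order-5 term: -(4096/81)x
order-6 term: 8192/729
the series for exp(-(4/3)D) f terminates at order 6
exp(-(4/3)D) f = 2x^6 - 16x^5 + (160/3)x^4 - (2560/27)x^3 + (2533/27)x^2 - (4042/81)x + 7382/729


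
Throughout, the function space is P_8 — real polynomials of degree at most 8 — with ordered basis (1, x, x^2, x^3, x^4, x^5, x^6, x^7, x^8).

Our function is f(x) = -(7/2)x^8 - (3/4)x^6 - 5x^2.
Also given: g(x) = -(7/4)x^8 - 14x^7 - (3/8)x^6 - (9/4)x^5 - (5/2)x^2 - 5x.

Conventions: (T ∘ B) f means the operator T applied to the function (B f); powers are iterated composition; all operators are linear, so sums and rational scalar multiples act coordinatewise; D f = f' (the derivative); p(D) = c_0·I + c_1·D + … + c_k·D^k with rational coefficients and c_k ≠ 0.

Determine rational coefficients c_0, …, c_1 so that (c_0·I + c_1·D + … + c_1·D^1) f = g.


p(D) = (1/2)·I + (1/2)·D, i.e. c_0 = 1/2, c_1 = 1/2

D^0 f = -(7/2)x^8 - (3/4)x^6 - 5x^2
D^1 f = -28x^7 - (9/2)x^5 - 10x
matching coefficients of g against c_0 f + c_1 Df + … from the top degree down determines the c_i
solution: c_0 = 1/2, c_1 = 1/2


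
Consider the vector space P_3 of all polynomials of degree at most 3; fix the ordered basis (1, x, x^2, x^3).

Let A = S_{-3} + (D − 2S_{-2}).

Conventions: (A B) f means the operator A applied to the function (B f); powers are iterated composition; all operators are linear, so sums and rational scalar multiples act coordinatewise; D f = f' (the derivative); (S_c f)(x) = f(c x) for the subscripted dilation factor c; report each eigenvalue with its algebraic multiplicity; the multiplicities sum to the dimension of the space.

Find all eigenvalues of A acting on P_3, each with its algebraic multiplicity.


image of 1: -1
image of x: x + 1
image of x^2: x^2 + 2x
image of x^3: -11x^3 + 3x^2
the matrix is upper triangular; its diagonal is (-1, 1, 1, -11)
for a triangular matrix the eigenvalues are the diagonal entries, with algebraic multiplicity their repetition count

λ = -11 (multiplicity 1), λ = -1 (multiplicity 1), λ = 1 (multiplicity 2)


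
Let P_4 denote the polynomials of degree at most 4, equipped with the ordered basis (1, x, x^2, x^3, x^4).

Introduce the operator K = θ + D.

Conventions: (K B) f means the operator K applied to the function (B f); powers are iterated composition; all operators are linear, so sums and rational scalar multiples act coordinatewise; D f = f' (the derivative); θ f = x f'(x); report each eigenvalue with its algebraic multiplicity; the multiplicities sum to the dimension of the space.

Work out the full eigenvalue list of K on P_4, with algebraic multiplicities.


image of 1: 0
image of x: x + 1
image of x^2: 2x^2 + 2x
image of x^3: 3x^3 + 3x^2
image of x^4: 4x^4 + 4x^3
the matrix is upper triangular; its diagonal is (0, 1, 2, 3, 4)
for a triangular matrix the eigenvalues are the diagonal entries, with algebraic multiplicity their repetition count

λ = 0 (multiplicity 1), λ = 1 (multiplicity 1), λ = 2 (multiplicity 1), λ = 3 (multiplicity 1), λ = 4 (multiplicity 1)


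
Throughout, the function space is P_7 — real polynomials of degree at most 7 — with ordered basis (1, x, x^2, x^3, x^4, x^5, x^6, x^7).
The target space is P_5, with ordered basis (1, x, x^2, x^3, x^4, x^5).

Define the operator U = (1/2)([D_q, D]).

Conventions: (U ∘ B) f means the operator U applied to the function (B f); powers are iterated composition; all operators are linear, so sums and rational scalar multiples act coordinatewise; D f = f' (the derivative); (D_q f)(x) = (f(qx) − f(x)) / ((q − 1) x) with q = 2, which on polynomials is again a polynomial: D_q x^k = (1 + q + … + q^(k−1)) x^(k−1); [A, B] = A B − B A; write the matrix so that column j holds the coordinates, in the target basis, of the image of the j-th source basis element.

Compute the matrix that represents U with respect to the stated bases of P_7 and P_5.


image of 1: 0
image of x: 0
image of x^2: -1/2
image of x^3: -(5/2)x
image of x^4: -(17/2)x^2
image of x^5: -(49/2)x^3
image of x^6: -(129/2)x^4
image of x^7: -(321/2)x^5
each image's coordinates form column j of the matrix

the matrix is [[0, 0, -1/2, 0, 0, 0, 0, 0]; [0, 0, 0, -5/2, 0, 0, 0, 0]; [0, 0, 0, 0, -17/2, 0, 0, 0]; [0, 0, 0, 0, 0, -49/2, 0, 0]; [0, 0, 0, 0, 0, 0, -129/2, 0]; [0, 0, 0, 0, 0, 0, 0, -321/2]] (rows listed top to bottom)


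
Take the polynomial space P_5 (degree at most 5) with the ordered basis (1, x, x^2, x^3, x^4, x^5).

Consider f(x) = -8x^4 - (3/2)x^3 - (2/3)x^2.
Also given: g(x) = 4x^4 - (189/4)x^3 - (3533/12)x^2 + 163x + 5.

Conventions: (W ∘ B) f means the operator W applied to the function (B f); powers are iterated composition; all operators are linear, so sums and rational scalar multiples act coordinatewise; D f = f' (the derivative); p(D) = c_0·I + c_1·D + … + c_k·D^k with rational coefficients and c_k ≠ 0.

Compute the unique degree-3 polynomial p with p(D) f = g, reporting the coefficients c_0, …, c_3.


D^0 f = -8x^4 - (3/2)x^3 - (2/3)x^2
D^1 f = -32x^3 - (9/2)x^2 - (4/3)x
D^2 f = -96x^2 - 9x - 4/3
D^3 f = -192x - 9
matching coefficients of g against c_0 f + c_1 Df + … from the top degree down determines the c_i
solution: c_0 = -1/2, c_1 = 3/2, c_2 = 3, c_3 = -1

c_0 = -1/2, c_1 = 3/2, c_2 = 3, c_3 = -1


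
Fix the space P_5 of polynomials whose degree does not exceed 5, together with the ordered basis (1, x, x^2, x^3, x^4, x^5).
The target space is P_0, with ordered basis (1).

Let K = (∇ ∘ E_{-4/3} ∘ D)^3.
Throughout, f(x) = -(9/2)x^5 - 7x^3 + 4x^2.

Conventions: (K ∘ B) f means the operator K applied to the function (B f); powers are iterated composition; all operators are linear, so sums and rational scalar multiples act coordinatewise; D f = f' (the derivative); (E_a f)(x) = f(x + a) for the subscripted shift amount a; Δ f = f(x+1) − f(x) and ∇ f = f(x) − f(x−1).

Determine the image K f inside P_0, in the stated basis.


D f = -(45/2)x^4 - 21x^2 + 8x
E_{-4/3} D f = -(45/2)x^4 + 120x^3 - 261x^2 + (832/3)x - 1072/9
∇ E_{-4/3} D f = -90x^3 + 495x^2 - 972x + 4085/6
D (∇ ∘ E_{-4/3} ∘ D) f = -270x^2 + 990x - 972
E_{-4/3} D (∇ ∘ E_{-4/3} ∘ D) f = -270x^2 + 1710x - 2772
∇ E_{-4/3} D (∇ ∘ E_{-4/3} ∘ D) f = -540x + 1980
D (∇ ∘ E_{-4/3} ∘ D) (∇ ∘ E_{-4/3} ∘ D) f = -540
E_{-4/3} D (∇ ∘ E_{-4/3} ∘ D) (∇ ∘ E_{-4/3} ∘ D) f = -540
∇ E_{-4/3} D (∇ ∘ E_{-4/3} ∘ D) (∇ ∘ E_{-4/3} ∘ D) f = 0

g(x) = 0


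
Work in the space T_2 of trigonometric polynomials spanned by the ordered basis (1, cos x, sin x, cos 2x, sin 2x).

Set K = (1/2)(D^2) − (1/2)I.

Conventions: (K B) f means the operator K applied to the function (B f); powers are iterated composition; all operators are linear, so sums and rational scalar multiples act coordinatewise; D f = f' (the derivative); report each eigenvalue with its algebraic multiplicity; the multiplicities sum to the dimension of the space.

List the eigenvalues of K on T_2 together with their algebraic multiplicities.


image of 1: -1/2
image of cos x: -cos x
image of sin x: -sin x
image of cos 2x: -(5/2)cos 2x
image of sin 2x: -(5/2)sin 2x
the matrix is diagonal; its diagonal is (-1/2, -1, -1, -5/2, -5/2)
for a triangular matrix the eigenvalues are the diagonal entries, with algebraic multiplicity their repetition count

λ = -5/2 (multiplicity 2), λ = -1 (multiplicity 2), λ = -1/2 (multiplicity 1)
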